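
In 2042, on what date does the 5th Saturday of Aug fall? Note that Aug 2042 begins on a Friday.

Aug 2042 begins on a Friday, so the first Saturday is Aug 2 (1 day later).
The 5th Saturday is 4 weeks later: 2 + 28 = 30.

Aug 30, 2042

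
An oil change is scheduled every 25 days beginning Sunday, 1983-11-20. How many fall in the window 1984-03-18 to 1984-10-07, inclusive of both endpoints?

Occurrences land 25·i days after 1983-11-20 for i = 0, 1, 2, …
1984-03-18 is 119 days after the start; 119 ÷ 25 = 4 remainder 19; since the remainder is 19, round up to i = 5. First occurrence in the window: #6 on 1984-03-24 (5×25 = 125 days in).
1984-10-07 is 322 days after the start; 322 ÷ 25 = 12 remainder 22. Last occurrence in the window: #13 on 1984-09-15.
Occurrences #6 through #13: 8 in total.

8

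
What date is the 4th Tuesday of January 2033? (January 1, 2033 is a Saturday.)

January 2033 begins on a Saturday, so the first Tuesday is January 4 (3 days later).
The 4th Tuesday is 3 weeks later: 4 + 21 = 25.

2033-01-25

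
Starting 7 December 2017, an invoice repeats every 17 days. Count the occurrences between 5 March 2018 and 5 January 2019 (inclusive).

Occurrences land 17·i days after 7 December 2017 for i = 0, 1, 2, …
5 March 2018 is 88 days after the start; 88 ÷ 17 = 5 remainder 3; since the remainder is 3, round up to i = 6. First occurrence in the window: #7 on 19 March 2018 (6×17 = 102 days in).
5 January 2019 is 394 days after the start; 394 ÷ 17 = 23 remainder 3. Last occurrence in the window: #24 on 2 January 2019.
Occurrences #7 through #24: 18 in total.

18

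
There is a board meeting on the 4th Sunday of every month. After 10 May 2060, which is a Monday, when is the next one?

23 May 2060

May 2060 starts on a Saturday; its first Sunday is the 2nd, so the 4th Sunday is the 23rd — 23 May 2060.
23 May 2060 is after 10 May 2060, so that is the next one.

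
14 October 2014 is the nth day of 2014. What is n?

Days in months before October: 31 + 28 + 31 + 30 + 31 + 30 + 31 + 31 + 30 = 273.
Plus 14 days into October → day 287.

287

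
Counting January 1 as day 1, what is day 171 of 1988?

Jun 19, 1988

Jan has 31 days (171 − 31 = 140 remain).
Feb has 29 days (140 − 29 = 111 remain).
Mar has 31 days (111 − 31 = 80 remain).
Apr has 30 days (80 − 30 = 50 remain).
May has 31 days (50 − 31 = 19 remain).
19 into Jun → Jun 19.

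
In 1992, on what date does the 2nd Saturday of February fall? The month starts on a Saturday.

February 8, 1992

February 1992 begins on a Saturday, so the first Saturday is February 1.
The 2nd Saturday is 1 weeks later: 1 + 7 = 8.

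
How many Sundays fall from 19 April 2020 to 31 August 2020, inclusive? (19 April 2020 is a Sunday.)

20

19 April 2020 is a Sunday; the first Sunday on or after it is 19 April 2020.
From 19 April 2020 to 31 August 2020: 11 + 31 + 30 + 31 + 31 = 134 days (rest of April, May, June, July, August).
134 ÷ 7 = 19 full weeks with remainder 1, so 19 more Sundays after the first → 20.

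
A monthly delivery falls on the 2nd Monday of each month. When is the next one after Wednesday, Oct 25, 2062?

Oct 2062 starts on a Sunday; its first Monday is the 2nd, so the 2nd Monday is the 9th — Oct 9, 2062.
That is not after Oct 25, 2062, so look at Nov 2062.
Nov 2062 starts on a Wednesday; its first Monday is the 6th, so the 2nd Monday is the 13th — Nov 13, 2062.

Nov 13, 2062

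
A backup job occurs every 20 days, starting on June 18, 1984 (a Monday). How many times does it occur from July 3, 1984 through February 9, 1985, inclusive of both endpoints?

11

Occurrences land 20·i days after June 18, 1984 for i = 0, 1, 2, …
July 3, 1984 is 15 days after the start; 15 ÷ 20 = 0 remainder 15; since the remainder is 15, round up to i = 1. First occurrence in the window: #2 on July 8, 1984 (1×20 = 20 days in).
February 9, 1985 is 236 days after the start; 236 ÷ 20 = 11 remainder 16. Last occurrence in the window: #12 on January 24, 1985.
Occurrences #2 through #12: 11 in total.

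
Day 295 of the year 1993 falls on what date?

January has 31 days (295 − 31 = 264 remain).
February has 28 days (264 − 28 = 236 remain).
March has 31 days (236 − 31 = 205 remain).
April has 30 days (205 − 30 = 175 remain).
May has 31 days (175 − 31 = 144 remain).
June has 30 days (144 − 30 = 114 remain).
July has 31 days (114 − 31 = 83 remain).
August has 31 days (83 − 31 = 52 remain).
September has 30 days (52 − 30 = 22 remain).
22 into October → October 22.

October 22, 1993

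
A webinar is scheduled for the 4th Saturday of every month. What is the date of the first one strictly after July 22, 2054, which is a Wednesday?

July 25, 2054

July 2054 starts on a Wednesday; its first Saturday is the 4th, so the 4th Saturday is the 25th — July 25, 2054.
July 25, 2054 is after July 22, 2054, so that is the next one.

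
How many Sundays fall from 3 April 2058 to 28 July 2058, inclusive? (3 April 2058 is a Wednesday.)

3 April 2058 is a Wednesday; the first Sunday on or after it is 7 April 2058 (4 days later).
From 7 April 2058 to 28 July 2058: 23 + 31 + 30 + 28 = 112 days (rest of April, May, June, July).
112 ÷ 7 = 16 full weeks with remainder 0, so 16 more Sundays after the first → 17.

17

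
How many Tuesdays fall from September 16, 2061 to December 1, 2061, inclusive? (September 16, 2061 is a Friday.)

September 16, 2061 is a Friday; the first Tuesday on or after it is September 20, 2061 (4 days later).
From September 20, 2061 to December 1, 2061: 10 + 31 + 30 + 1 = 72 days (rest of September, October, November, December).
72 ÷ 7 = 10 full weeks with remainder 2, so 10 more Tuesdays after the first → 11.

11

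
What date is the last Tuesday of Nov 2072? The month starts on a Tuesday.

Nov 29, 2072

Nov 2072 begins on a Tuesday, so the first Tuesday is Nov 1.
Nov 2072 has 30 days. Adding weeks: 1, 8, 15, 22, 29 — the last one ≤ 30 is the 29th.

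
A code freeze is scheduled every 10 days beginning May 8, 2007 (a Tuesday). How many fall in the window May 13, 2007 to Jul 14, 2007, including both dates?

6

Occurrences land 10·i days after May 8, 2007 for i = 0, 1, 2, …
May 13, 2007 is 5 days after the start; 5 ÷ 10 = 0 remainder 5; since the remainder is 5, round up to i = 1. First occurrence in the window: #2 on May 18, 2007 (1×10 = 10 days in).
Jul 14, 2007 is 67 days after the start; 67 ÷ 10 = 6 remainder 7. Last occurrence in the window: #7 on Jul 7, 2007.
Occurrences #2 through #7: 6 in total.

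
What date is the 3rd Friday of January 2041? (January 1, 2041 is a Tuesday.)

January 18, 2041

January 2041 begins on a Tuesday, so the first Friday is January 4 (3 days later).
The 3rd Friday is 2 weeks later: 4 + 14 = 18.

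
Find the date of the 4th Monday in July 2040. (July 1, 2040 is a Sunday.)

July 23, 2040

July 2040 begins on a Sunday, so the first Monday is July 2 (1 day later).
The 4th Monday is 3 weeks later: 2 + 21 = 23.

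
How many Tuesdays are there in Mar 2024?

Mar 1, 2024 is a Friday; the first Tuesday on or after it is Mar 5, 2024 (4 days later).
From Mar 5, 2024 to Mar 31, 2024 is 31 − 5 = 26 days.
26 ÷ 7 = 3 full weeks with remainder 5, so 3 more Tuesdays after the first → 4.

4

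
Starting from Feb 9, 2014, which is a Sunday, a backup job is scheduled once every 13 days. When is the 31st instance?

The 31st occurrence is 30 intervals after the first: 30 × 13 = 390 days after Feb 9, 2014.
Feb has 28 days — 19 days to the end of Feb leaves 371.
Mar has 31 days (340 left).
Apr has 30 days (310 left).
May has 31 days (279 left).
Jun has 30 days (249 left).
Jul has 31 days (218 left).
Aug has 31 days (187 left).
Sep has 30 days (157 left).
Oct has 31 days (126 left).
Nov has 30 days (96 left).
Dec has 31 days (65 left).
Jan has 31 days (34 left).
Feb has 28 days (6 left).
6 days into Mar → Mar 6, 2015.

Mar 6, 2015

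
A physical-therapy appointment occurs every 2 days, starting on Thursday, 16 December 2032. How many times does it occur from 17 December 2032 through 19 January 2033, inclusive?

Occurrences land 2·i days after 16 December 2032 for i = 0, 1, 2, …
17 December 2032 is 1 day after the start; 1 ÷ 2 = 0 remainder 1; since the remainder is 1, round up to i = 1. First occurrence in the window: #2 on 18 December 2032 (1×2 = 2 days in).
19 January 2033 is 34 days after the start; 34 ÷ 2 = 17 remainder 0. Last occurrence in the window: #18 on 19 January 2033.
Occurrences #2 through #18: 17 in total.

17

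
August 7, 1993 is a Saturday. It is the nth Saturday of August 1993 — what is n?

Day 7 falls in week ⌈7/7⌉ of the month.
Days 1–7 hold the 1st Saturday, 8–14 the 2nd, 15–21 the 3rd, 22–28 the 4th, 29–31 the 5th.
7 is in the range for the 1st.

1st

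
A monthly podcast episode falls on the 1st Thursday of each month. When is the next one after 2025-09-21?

2025-10-02

September 2025 starts on a Monday, so its 1st Thursday is 2025-09-04 (3 days in).
That is not after 2025-09-21, so look at October 2025.
October 2025 starts on a Wednesday, so its 1st Thursday is 2025-10-02 (1 day in).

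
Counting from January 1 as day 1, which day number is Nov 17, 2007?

Days in months before Nov: 31 + 28 + 31 + 30 + 31 + 30 + 31 + 31 + 30 + 31 = 304.
Plus 17 days into Nov → day 321.

321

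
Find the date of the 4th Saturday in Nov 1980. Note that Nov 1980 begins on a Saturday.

Nov 1980 begins on a Saturday, so the first Saturday is Nov 1.
The 4th Saturday is 3 weeks later: 1 + 21 = 22.

Nov 22, 1980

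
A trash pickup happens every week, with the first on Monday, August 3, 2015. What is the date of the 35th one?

March 28, 2016

The 35th occurrence is 34 intervals after the first: 34 × 7 = 238 days after August 3, 2015.
August has 31 days — 28 days to the end of August leaves 210.
September has 30 days (180 left).
October has 31 days (149 left).
November has 30 days (119 left).
December has 31 days (88 left).
January has 31 days (57 left).
February has 29 days (28 left).
28 days into March → March 28, 2016.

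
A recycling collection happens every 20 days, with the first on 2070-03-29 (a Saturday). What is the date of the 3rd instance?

2070-05-08

The 3rd occurrence is 2 intervals after the first: 2 × 20 = 40 days after 2070-03-29.
March has 31 days — 2 days to the end of March leaves 38.
April has 30 days (8 left).
8 days into May → 2070-05-08.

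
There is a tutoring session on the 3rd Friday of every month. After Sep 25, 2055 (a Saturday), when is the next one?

Sep 2055 starts on a Wednesday; its first Friday is the 3rd, so the 3rd Friday is the 17th — Sep 17, 2055.
That is not after Sep 25, 2055, so look at Oct 2055.
Oct 2055 starts on a Friday; its first Friday is the 1st, so the 3rd Friday is the 15th — Oct 15, 2055.

Oct 15, 2055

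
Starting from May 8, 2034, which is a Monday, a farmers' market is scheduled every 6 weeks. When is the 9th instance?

Apr 9, 2035

The 9th occurrence is 8 intervals after the first: 8 × 42 = 336 days after May 8, 2034.
May has 31 days — 23 days to the end of May leaves 313.
Jun has 30 days (283 left).
Jul has 31 days (252 left).
Aug has 31 days (221 left).
Sep has 30 days (191 left).
Oct has 31 days (160 left).
Nov has 30 days (130 left).
Dec has 31 days (99 left).
Jan has 31 days (68 left).
Feb has 28 days (40 left).
Mar has 31 days (9 left).
9 days into Apr → Apr 9, 2035.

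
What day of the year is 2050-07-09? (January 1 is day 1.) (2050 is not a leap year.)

190

Days in months before July: 31 + 28 + 31 + 30 + 31 + 30 = 181.
Plus 9 days into July → day 190.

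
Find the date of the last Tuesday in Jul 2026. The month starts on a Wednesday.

Jul 2026 begins on a Wednesday, so the first Tuesday is Jul 7 (6 days later).
Jul 2026 has 31 days. Adding weeks: 7, 14, 21, 28 — the last one ≤ 31 is the 28th.

Jul 28, 2026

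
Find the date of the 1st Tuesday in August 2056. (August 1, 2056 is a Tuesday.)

2056-08-01

August 2056 begins on a Tuesday, so the first Tuesday is August 1.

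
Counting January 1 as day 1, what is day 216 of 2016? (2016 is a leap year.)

January has 31 days (216 − 31 = 185 remain).
February has 29 days (185 − 29 = 156 remain).
March has 31 days (156 − 31 = 125 remain).
April has 30 days (125 − 30 = 95 remain).
May has 31 days (95 − 31 = 64 remain).
June has 30 days (64 − 30 = 34 remain).
July has 31 days (34 − 31 = 3 remain).
3 into August → August 3.

3 August 2016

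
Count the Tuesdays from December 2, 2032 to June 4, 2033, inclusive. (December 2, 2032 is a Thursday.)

December 2, 2032 is a Thursday; the first Tuesday on or after it is December 7, 2032 (5 days later).
From December 7, 2032 to June 4, 2033: 24 + 31 + 28 + 31 + 30 + 31 + 4 = 179 days (rest of December, January, February, March, April, May, June).
179 ÷ 7 = 25 full weeks with remainder 4, so 25 more Tuesdays after the first → 26.

26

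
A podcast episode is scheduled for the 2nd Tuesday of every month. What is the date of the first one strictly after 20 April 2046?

April 2046 starts on a Sunday; its first Tuesday is the 3rd, so the 2nd Tuesday is the 10th — 10 April 2046.
That is not after 20 April 2046, so look at May 2046.
May 2046 starts on a Tuesday; its first Tuesday is the 1st, so the 2nd Tuesday is the 8th — 8 May 2046.

8 May 2046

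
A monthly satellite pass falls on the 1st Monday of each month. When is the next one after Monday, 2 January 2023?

January 2023 starts on a Sunday, so its 1st Monday is 2 January 2023 (1 day in).
That is not after 2 January 2023, so look at February 2023.
February 2023 starts on a Wednesday, so its 1st Monday is 6 February 2023 (5 days in).

6 February 2023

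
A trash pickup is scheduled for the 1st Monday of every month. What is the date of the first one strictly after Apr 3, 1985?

May 6, 1985

Apr 1985 starts on a Monday, so its 1st Monday is Apr 1, 1985.
That is not after Apr 3, 1985, so look at May 1985.
May 1985 starts on a Wednesday, so its 1st Monday is May 6, 1985 (5 days in).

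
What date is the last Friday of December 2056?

29 December 2056

The first Friday of December 2056 is December 1.
December 2056 has 31 days. Adding weeks: 1, 8, 15, 22, 29 — the last one ≤ 31 is the 29th.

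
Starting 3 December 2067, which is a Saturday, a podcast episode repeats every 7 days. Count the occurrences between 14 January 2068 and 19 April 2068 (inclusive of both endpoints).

14

Occurrences land 7·i days after 3 December 2067 for i = 0, 1, 2, …
14 January 2068 is 42 days after the start; 42 ÷ 7 = 6 remainder 0. First occurrence in the window: #7 on 14 January 2068 (6×7 = 42 days in).
19 April 2068 is 138 days after the start; 138 ÷ 7 = 19 remainder 5. Last occurrence in the window: #20 on 14 April 2068.
Occurrences #7 through #20: 14 in total.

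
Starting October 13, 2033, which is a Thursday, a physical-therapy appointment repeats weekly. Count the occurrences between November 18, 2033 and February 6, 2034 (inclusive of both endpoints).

11

Occurrences land 7·i days after October 13, 2033 for i = 0, 1, 2, …
November 18, 2033 is 36 days after the start; 36 ÷ 7 = 5 remainder 1; since the remainder is 1, round up to i = 6. First occurrence in the window: #7 on November 24, 2033 (6×7 = 42 days in).
February 6, 2034 is 116 days after the start; 116 ÷ 7 = 16 remainder 4. Last occurrence in the window: #17 on February 2, 2034.
Occurrences #7 through #17: 11 in total.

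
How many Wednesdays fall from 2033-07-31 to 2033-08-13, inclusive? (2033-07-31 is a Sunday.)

2

2033-07-31 is a Sunday; the first Wednesday on or after it is 2033-08-03 (3 days later).
From 2033-08-03 to 2033-08-13 is 13 − 3 = 10 days.
10 ÷ 7 = 1 full weeks with remainder 3, so 1 more Wednesdays after the first → 2.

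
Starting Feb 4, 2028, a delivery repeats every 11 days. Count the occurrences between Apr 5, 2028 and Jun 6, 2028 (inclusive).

6

Occurrences land 11·i days after Feb 4, 2028 for i = 0, 1, 2, …
Apr 5, 2028 is 61 days after the start; 61 ÷ 11 = 5 remainder 6; since the remainder is 6, round up to i = 6. First occurrence in the window: #7 on Apr 10, 2028 (6×11 = 66 days in).
Jun 6, 2028 is 123 days after the start; 123 ÷ 11 = 11 remainder 2. Last occurrence in the window: #12 on Jun 4, 2028.
Occurrences #7 through #12: 6 in total.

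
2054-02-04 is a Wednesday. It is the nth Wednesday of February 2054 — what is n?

1st

Day 4 falls in week ⌈4/7⌉ of the month.
Days 1–7 hold the 1st Wednesday, 8–14 the 2nd, 15–21 the 3rd, 22–28 the 4th, 29–31 the 5th.
4 is in the range for the 1st.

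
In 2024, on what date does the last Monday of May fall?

May 2024 begins on a Wednesday, so the first Monday is May 6 (5 days later).
May 2024 has 31 days. Adding weeks: 6, 13, 20, 27 — the last one ≤ 31 is the 27th.

May 27, 2024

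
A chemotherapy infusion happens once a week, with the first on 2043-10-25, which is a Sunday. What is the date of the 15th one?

The 15th occurrence is 14 intervals after the first: 14 × 7 = 98 days after 2043-10-25.
October has 31 days — 6 days to the end of October leaves 92.
November has 30 days (62 left).
December has 31 days (31 left).
31 days into January → 2044-01-31.

2044-01-31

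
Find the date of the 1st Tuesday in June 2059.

3 June 2059

The first Tuesday of June 2059 is June 3.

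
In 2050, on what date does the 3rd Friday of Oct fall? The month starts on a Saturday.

Oct 21, 2050

Oct 2050 begins on a Saturday, so the first Friday is Oct 7 (6 days later).
The 3rd Friday is 2 weeks later: 7 + 14 = 21.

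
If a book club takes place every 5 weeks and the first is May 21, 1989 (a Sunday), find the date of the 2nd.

Jun 25, 1989

The 2nd occurrence is 1 interval after the first: 1 × 35 = 35 days after May 21, 1989.
May has 31 days — 10 days to the end of May leaves 25.
25 days into Jun → Jun 25, 1989.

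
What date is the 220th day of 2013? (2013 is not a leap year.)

August 8, 2013

January has 31 days (220 − 31 = 189 remain).
February has 28 days (189 − 28 = 161 remain).
March has 31 days (161 − 31 = 130 remain).
April has 30 days (130 − 30 = 100 remain).
May has 31 days (100 − 31 = 69 remain).
June has 30 days (69 − 30 = 39 remain).
July has 31 days (39 − 31 = 8 remain).
8 into August → August 8.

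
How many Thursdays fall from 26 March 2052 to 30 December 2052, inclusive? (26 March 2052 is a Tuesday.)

26 March 2052 is a Tuesday; the first Thursday on or after it is 28 March 2052 (2 days later).
From 28 March 2052 to 30 December 2052: 3 + 30 + 31 + 30 + 31 + 31 + 30 + 31 + 30 + 30 = 277 days (rest of March, April, May, June, July, August, September, October, November, December).
277 ÷ 7 = 39 full weeks with remainder 4, so 39 more Thursdays after the first → 40.

40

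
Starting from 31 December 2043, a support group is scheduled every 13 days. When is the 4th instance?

The 4th occurrence is 3 intervals after the first: 3 × 13 = 39 days after 31 December 2043.
December has 31 days — 0 days to the end of December leaves 39.
January has 31 days (8 left).
8 days into February → 8 February 2044.

8 February 2044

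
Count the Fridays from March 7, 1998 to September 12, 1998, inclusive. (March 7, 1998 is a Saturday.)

27

March 7, 1998 is a Saturday; the first Friday on or after it is March 13, 1998 (6 days later).
From March 13, 1998 to September 12, 1998: 18 + 30 + 31 + 30 + 31 + 31 + 12 = 183 days (rest of March, April, May, June, July, August, September).
183 ÷ 7 = 26 full weeks with remainder 1, so 26 more Fridays after the first → 27.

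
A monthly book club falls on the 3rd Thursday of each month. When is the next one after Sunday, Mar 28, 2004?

Mar 2004 starts on a Monday; its first Thursday is the 4th, so the 3rd Thursday is the 18th — Mar 18, 2004.
That is not after Mar 28, 2004, so look at Apr 2004.
Apr 2004 starts on a Thursday; its first Thursday is the 1st, so the 3rd Thursday is the 15th — Apr 15, 2004.

Apr 15, 2004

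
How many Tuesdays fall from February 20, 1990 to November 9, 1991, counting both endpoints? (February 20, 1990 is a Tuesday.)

90

February 20, 1990 is a Tuesday; the first Tuesday on or after it is February 20, 1990.
From February 20, 1990 to November 9, 1991: 314 + 313 = 627 days (rest of 1990, to November 9, 1991 in 1991).
627 ÷ 7 = 89 full weeks with remainder 4, so 89 more Tuesdays after the first → 90.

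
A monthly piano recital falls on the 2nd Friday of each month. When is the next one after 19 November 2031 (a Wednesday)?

November 2031 starts on a Saturday; its first Friday is the 7th, so the 2nd Friday is the 14th — 14 November 2031.
That is not after 19 November 2031, so look at December 2031.
December 2031 starts on a Monday; its first Friday is the 5th, so the 2nd Friday is the 12th — 12 December 2031.

12 December 2031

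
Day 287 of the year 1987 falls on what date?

January has 31 days (287 − 31 = 256 remain).
February has 28 days (256 − 28 = 228 remain).
March has 31 days (228 − 31 = 197 remain).
April has 30 days (197 − 30 = 167 remain).
May has 31 days (167 − 31 = 136 remain).
June has 30 days (136 − 30 = 106 remain).
July has 31 days (106 − 31 = 75 remain).
August has 31 days (75 − 31 = 44 remain).
September has 30 days (44 − 30 = 14 remain).
14 into October → October 14.

14 October 1987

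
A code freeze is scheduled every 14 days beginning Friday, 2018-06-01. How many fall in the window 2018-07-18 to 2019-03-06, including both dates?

Occurrences land 14·i days after 2018-06-01 for i = 0, 1, 2, …
2018-07-18 is 47 days after the start; 47 ÷ 14 = 3 remainder 5; since the remainder is 5, round up to i = 4. First occurrence in the window: #5 on 2018-07-27 (4×14 = 56 days in).
2019-03-06 is 278 days after the start; 278 ÷ 14 = 19 remainder 12. Last occurrence in the window: #20 on 2019-02-22.
Occurrences #5 through #20: 16 in total.

16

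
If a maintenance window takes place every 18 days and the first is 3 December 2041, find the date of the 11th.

The 11th occurrence is 10 intervals after the first: 10 × 18 = 180 days after 3 December 2041.
December has 31 days — 28 days to the end of December leaves 152.
January has 31 days (121 left).
February has 28 days (93 left).
March has 31 days (62 left).
April has 30 days (32 left).
May has 31 days (1 left).
1 day into June → 1 June 2042.

1 June 2042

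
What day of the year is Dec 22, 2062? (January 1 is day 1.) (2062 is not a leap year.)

356

Days in months before Dec: 31 + 28 + 31 + 30 + 31 + 30 + 31 + 31 + 30 + 31 + 30 = 334.
Plus 22 days into Dec → day 356.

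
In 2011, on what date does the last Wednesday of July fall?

2011-07-27

July 2011 begins on a Friday, so the first Wednesday is July 6 (5 days later).
July 2011 has 31 days. Adding weeks: 6, 13, 20, 27 — the last one ≤ 31 is the 27th.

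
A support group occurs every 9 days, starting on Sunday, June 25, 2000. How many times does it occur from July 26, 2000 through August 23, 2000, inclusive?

Occurrences land 9·i days after June 25, 2000 for i = 0, 1, 2, …
July 26, 2000 is 31 days after the start; 31 ÷ 9 = 3 remainder 4; since the remainder is 4, round up to i = 4. First occurrence in the window: #5 on July 31, 2000 (4×9 = 36 days in).
August 23, 2000 is 59 days after the start; 59 ÷ 9 = 6 remainder 5. Last occurrence in the window: #7 on August 18, 2000.
Occurrences #5 through #7: 3 in total.

3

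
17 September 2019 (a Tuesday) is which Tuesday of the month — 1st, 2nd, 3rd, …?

3rd

Day 17 falls in week ⌈17/7⌉ of the month.
Days 1–7 hold the 1st Tuesday, 8–14 the 2nd, 15–21 the 3rd, 22–28 the 4th, 29–31 the 5th.
17 is in the range for the 3rd.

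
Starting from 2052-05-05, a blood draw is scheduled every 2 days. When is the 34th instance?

The 34th occurrence is 33 intervals after the first: 33 × 2 = 66 days after 2052-05-05.
May has 31 days — 26 days to the end of May leaves 40.
June has 30 days (10 left).
10 days into July → 2052-07-10.

2052-07-10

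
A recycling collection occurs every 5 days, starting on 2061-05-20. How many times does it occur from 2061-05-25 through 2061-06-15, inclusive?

Occurrences land 5·i days after 2061-05-20 for i = 0, 1, 2, …
2061-05-25 is 5 days after the start; 5 ÷ 5 = 1 remainder 0. First occurrence in the window: #2 on 2061-05-25 (1×5 = 5 days in).
2061-06-15 is 26 days after the start; 26 ÷ 5 = 5 remainder 1. Last occurrence in the window: #6 on 2061-06-14.
Occurrences #2 through #6: 5 in total.

5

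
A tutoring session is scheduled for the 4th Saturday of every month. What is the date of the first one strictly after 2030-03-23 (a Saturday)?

March 2030 starts on a Friday; its first Saturday is the 2nd, so the 4th Saturday is the 23rd — 2030-03-23.
That is not after 2030-03-23, so look at April 2030.
April 2030 starts on a Monday; its first Saturday is the 6th, so the 4th Saturday is the 27th — 2030-04-27.

2030-04-27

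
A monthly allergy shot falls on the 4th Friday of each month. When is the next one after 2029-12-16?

2029-12-28

December 2029 starts on a Saturday; its first Friday is the 7th, so the 4th Friday is the 28th — 2029-12-28.
2029-12-28 is after 2029-12-16, so that is the next one.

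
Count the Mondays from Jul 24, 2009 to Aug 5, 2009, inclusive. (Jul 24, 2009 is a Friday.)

Jul 24, 2009 is a Friday; the first Monday on or after it is Jul 27, 2009 (3 days later).
From Jul 27, 2009 to Aug 5, 2009: 4 + 5 = 9 days (rest of Jul, Aug).
9 ÷ 7 = 1 full weeks with remainder 2, so 1 more Mondays after the first → 2.

2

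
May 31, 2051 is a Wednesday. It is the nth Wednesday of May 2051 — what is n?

5th

Day 31 falls in week ⌈31/7⌉ of the month.
Days 1–7 hold the 1st Wednesday, 8–14 the 2nd, 15–21 the 3rd, 22–28 the 4th, 29–31 the 5th.
31 is in the range for the 5th.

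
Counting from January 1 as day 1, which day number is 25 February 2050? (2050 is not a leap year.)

Days in months before February: 31 = 31.
Plus 25 days into February → day 56.

56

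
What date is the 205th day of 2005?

July 24, 2005

January has 31 days (205 − 31 = 174 remain).
February has 28 days (174 − 28 = 146 remain).
March has 31 days (146 − 31 = 115 remain).
April has 30 days (115 − 30 = 85 remain).
May has 31 days (85 − 31 = 54 remain).
June has 30 days (54 − 30 = 24 remain).
24 into July → July 24.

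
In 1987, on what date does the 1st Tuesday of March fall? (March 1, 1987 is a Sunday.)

March 1987 begins on a Sunday, so the first Tuesday is March 3 (2 days later).

1987-03-03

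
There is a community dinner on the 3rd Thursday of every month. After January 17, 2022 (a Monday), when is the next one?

January 20, 2022

January 2022 starts on a Saturday; its first Thursday is the 6th, so the 3rd Thursday is the 20th — January 20, 2022.
January 20, 2022 is after January 17, 2022, so that is the next one.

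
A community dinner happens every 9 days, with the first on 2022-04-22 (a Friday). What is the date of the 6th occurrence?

2022-06-06

The 6th occurrence is 5 intervals after the first: 5 × 9 = 45 days after 2022-04-22.
April has 30 days — 8 days to the end of April leaves 37.
May has 31 days (6 left).
6 days into June → 2022-06-06.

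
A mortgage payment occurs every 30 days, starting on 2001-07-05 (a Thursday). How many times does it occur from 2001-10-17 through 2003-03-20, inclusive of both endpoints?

17

Occurrences land 30·i days after 2001-07-05 for i = 0, 1, 2, …
2001-10-17 is 104 days after the start; 104 ÷ 30 = 3 remainder 14; since the remainder is 14, round up to i = 4. First occurrence in the window: #5 on 2001-11-02 (4×30 = 120 days in).
2003-03-20 is 623 days after the start; 623 ÷ 30 = 20 remainder 23. Last occurrence in the window: #21 on 2003-02-25.
Occurrences #5 through #21: 17 in total.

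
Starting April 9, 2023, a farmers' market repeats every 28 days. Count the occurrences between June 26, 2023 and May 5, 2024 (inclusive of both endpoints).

Occurrences land 28·i days after April 9, 2023 for i = 0, 1, 2, …
June 26, 2023 is 78 days after the start; 78 ÷ 28 = 2 remainder 22; since the remainder is 22, round up to i = 3. First occurrence in the window: #4 on July 2, 2023 (3×28 = 84 days in).
May 5, 2024 is 392 days after the start; 392 ÷ 28 = 14 remainder 0. Last occurrence in the window: #15 on May 5, 2024.
Occurrences #4 through #15: 12 in total.

12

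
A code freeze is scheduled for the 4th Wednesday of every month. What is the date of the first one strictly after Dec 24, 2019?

Dec 2019 starts on a Sunday; its first Wednesday is the 4th, so the 4th Wednesday is the 25th — Dec 25, 2019.
Dec 25, 2019 is after Dec 24, 2019, so that is the next one.

Dec 25, 2019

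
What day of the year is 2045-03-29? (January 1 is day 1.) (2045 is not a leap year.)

Days in months before March: 31 + 28 = 59.
Plus 29 days into March → day 88.

88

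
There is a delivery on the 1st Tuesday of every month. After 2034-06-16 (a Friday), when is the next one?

June 2034 starts on a Thursday, so its 1st Tuesday is 2034-06-06 (5 days in).
That is not after 2034-06-16, so look at July 2034.
July 2034 starts on a Saturday, so its 1st Tuesday is 2034-07-04 (3 days in).

2034-07-04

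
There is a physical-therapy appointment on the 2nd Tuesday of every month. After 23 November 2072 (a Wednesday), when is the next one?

November 2072 starts on a Tuesday; its first Tuesday is the 1st, so the 2nd Tuesday is the 8th — 8 November 2072.
That is not after 23 November 2072, so look at December 2072.
December 2072 starts on a Thursday; its first Tuesday is the 6th, so the 2nd Tuesday is the 13th — 13 December 2072.

13 December 2072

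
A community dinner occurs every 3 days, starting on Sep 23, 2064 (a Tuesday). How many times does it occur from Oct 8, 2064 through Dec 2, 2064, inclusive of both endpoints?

19

Occurrences land 3·i days after Sep 23, 2064 for i = 0, 1, 2, …
Oct 8, 2064 is 15 days after the start; 15 ÷ 3 = 5 remainder 0. First occurrence in the window: #6 on Oct 8, 2064 (5×3 = 15 days in).
Dec 2, 2064 is 70 days after the start; 70 ÷ 3 = 23 remainder 1. Last occurrence in the window: #24 on Dec 1, 2064.
Occurrences #6 through #24: 19 in total.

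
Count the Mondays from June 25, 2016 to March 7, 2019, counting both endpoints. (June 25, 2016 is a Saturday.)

June 25, 2016 is a Saturday; the first Monday on or after it is June 27, 2016 (2 days later).
From June 27, 2016 to March 7, 2019: 187 + 365 + 365 + 66 = 983 days (rest of 2016, 2017, 2018, to March 7, 2019 in 2019).
983 ÷ 7 = 140 full weeks with remainder 3, so 140 more Mondays after the first → 141.

141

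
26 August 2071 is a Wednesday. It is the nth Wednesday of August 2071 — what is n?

Day 26 falls in week ⌈26/7⌉ of the month.
Days 1–7 hold the 1st Wednesday, 8–14 the 2nd, 15–21 the 3rd, 22–28 the 4th, 29–31 the 5th.
26 is in the range for the 4th.

4th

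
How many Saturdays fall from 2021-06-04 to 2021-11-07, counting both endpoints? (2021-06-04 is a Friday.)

2021-06-04 is a Friday; the first Saturday on or after it is 2021-06-05 (1 day later).
From 2021-06-05 to 2021-11-07: 25 + 31 + 31 + 30 + 31 + 7 = 155 days (rest of June, July, August, September, October, November).
155 ÷ 7 = 22 full weeks with remainder 1, so 22 more Saturdays after the first → 23.

23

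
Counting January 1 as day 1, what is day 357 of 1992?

Jan has 31 days (357 − 31 = 326 remain).
Feb has 29 days (326 − 29 = 297 remain).
Mar has 31 days (297 − 31 = 266 remain).
Apr has 30 days (266 − 30 = 236 remain).
May has 31 days (236 − 31 = 205 remain).
Jun has 30 days (205 − 30 = 175 remain).
Jul has 31 days (175 − 31 = 144 remain).
Aug has 31 days (144 − 31 = 113 remain).
Sep has 30 days (113 − 30 = 83 remain).
Oct has 31 days (83 − 31 = 52 remain).
Nov has 30 days (52 − 30 = 22 remain).
22 into Dec → Dec 22.

Dec 22, 1992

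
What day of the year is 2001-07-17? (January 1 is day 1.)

Days in months before July: 31 + 28 + 31 + 30 + 31 + 30 = 181.
Plus 17 days into July → day 198.

198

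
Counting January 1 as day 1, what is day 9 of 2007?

9 into January → January 9.

January 9, 2007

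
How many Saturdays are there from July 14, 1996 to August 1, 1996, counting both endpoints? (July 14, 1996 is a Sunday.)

2

July 14, 1996 is a Sunday; the first Saturday on or after it is July 20, 1996 (6 days later).
From July 20, 1996 to August 1, 1996: 11 + 1 = 12 days (rest of July, August).
12 ÷ 7 = 1 full weeks with remainder 5, so 1 more Saturdays after the first → 2.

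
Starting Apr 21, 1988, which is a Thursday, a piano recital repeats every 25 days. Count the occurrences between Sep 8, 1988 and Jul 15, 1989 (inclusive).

13

Occurrences land 25·i days after Apr 21, 1988 for i = 0, 1, 2, …
Sep 8, 1988 is 140 days after the start; 140 ÷ 25 = 5 remainder 15; since the remainder is 15, round up to i = 6. First occurrence in the window: #7 on Sep 18, 1988 (6×25 = 150 days in).
Jul 15, 1989 is 450 days after the start; 450 ÷ 25 = 18 remainder 0. Last occurrence in the window: #19 on Jul 15, 1989.
Occurrences #7 through #19: 13 in total.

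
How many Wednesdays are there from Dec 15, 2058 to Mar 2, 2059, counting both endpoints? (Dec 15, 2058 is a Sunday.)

Dec 15, 2058 is a Sunday; the first Wednesday on or after it is Dec 18, 2058 (3 days later).
From Dec 18, 2058 to Mar 2, 2059: 13 + 31 + 28 + 2 = 74 days (rest of Dec, Jan, Feb, Mar).
74 ÷ 7 = 10 full weeks with remainder 4, so 10 more Wednesdays after the first → 11.

11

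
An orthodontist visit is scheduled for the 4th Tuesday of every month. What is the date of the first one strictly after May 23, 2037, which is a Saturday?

May 2037 starts on a Friday; its first Tuesday is the 5th, so the 4th Tuesday is the 26th — May 26, 2037.
May 26, 2037 is after May 23, 2037, so that is the next one.

May 26, 2037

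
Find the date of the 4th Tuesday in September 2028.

The first Tuesday of September 2028 is September 5.
The 4th Tuesday is 3 weeks later: 5 + 21 = 26.

September 26, 2028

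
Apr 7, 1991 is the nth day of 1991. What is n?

97

Days in months before Apr: 31 + 28 + 31 = 90.
Plus 7 days into Apr → day 97.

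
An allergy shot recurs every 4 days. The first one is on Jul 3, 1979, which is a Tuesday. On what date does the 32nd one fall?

The 32nd occurrence is 31 intervals after the first: 31 × 4 = 124 days after Jul 3, 1979.
Jul has 31 days — 28 days to the end of Jul leaves 96.
Aug has 31 days (65 left).
Sep has 30 days (35 left).
Oct has 31 days (4 left).
4 days into Nov → Nov 4, 1979.

Nov 4, 1979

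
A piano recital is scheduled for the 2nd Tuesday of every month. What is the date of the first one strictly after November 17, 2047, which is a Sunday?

December 10, 2047

November 2047 starts on a Friday; its first Tuesday is the 5th, so the 2nd Tuesday is the 12th — November 12, 2047.
That is not after November 17, 2047, so look at December 2047.
December 2047 starts on a Sunday; its first Tuesday is the 3rd, so the 2nd Tuesday is the 10th — December 10, 2047.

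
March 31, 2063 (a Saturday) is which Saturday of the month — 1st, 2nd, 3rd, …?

5th

Day 31 falls in week ⌈31/7⌉ of the month.
Days 1–7 hold the 1st Saturday, 8–14 the 2nd, 15–21 the 3rd, 22–28 the 4th, 29–31 the 5th.
31 is in the range for the 5th.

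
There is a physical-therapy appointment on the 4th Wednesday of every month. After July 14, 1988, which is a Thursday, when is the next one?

July 27, 1988

July 1988 starts on a Friday; its first Wednesday is the 6th, so the 4th Wednesday is the 27th — July 27, 1988.
July 27, 1988 is after July 14, 1988, so that is the next one.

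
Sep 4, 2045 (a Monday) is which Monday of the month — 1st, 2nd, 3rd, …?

1st

Day 4 falls in week ⌈4/7⌉ of the month.
Days 1–7 hold the 1st Monday, 8–14 the 2nd, 15–21 the 3rd, 22–28 the 4th, 29–31 the 5th.
4 is in the range for the 1st.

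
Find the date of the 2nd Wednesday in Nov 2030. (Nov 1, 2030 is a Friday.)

Nov 13, 2030

Nov 2030 begins on a Friday, so the first Wednesday is Nov 6 (5 days later).
The 2nd Wednesday is 1 weeks later: 6 + 7 = 13.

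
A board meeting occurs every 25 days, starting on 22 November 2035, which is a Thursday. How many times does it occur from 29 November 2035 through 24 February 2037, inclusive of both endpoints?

18

Occurrences land 25·i days after 22 November 2035 for i = 0, 1, 2, …
29 November 2035 is 7 days after the start; 7 ÷ 25 = 0 remainder 7; since the remainder is 7, round up to i = 1. First occurrence in the window: #2 on 17 December 2035 (1×25 = 25 days in).
24 February 2037 is 460 days after the start; 460 ÷ 25 = 18 remainder 10. Last occurrence in the window: #19 on 14 February 2037.
Occurrences #2 through #19: 18 in total.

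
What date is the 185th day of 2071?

Jul 4, 2071

Jan has 31 days (185 − 31 = 154 remain).
Feb has 28 days (154 − 28 = 126 remain).
Mar has 31 days (126 − 31 = 95 remain).
Apr has 30 days (95 − 30 = 65 remain).
May has 31 days (65 − 31 = 34 remain).
Jun has 30 days (34 − 30 = 4 remain).
4 into Jul → Jul 4.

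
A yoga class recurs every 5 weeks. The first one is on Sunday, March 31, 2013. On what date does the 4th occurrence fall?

July 14, 2013

The 4th occurrence is 3 intervals after the first: 3 × 35 = 105 days after March 31, 2013.
March has 31 days — 0 days to the end of March leaves 105.
April has 30 days (75 left).
May has 31 days (44 left).
June has 30 days (14 left).
14 days into July → July 14, 2013.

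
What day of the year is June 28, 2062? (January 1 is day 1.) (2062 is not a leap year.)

Days in months before June: 31 + 28 + 31 + 30 + 31 = 151.
Plus 28 days into June → day 179.

179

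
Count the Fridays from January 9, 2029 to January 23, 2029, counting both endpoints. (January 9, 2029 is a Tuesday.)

January 9, 2029 is a Tuesday; the first Friday on or after it is January 12, 2029 (3 days later).
From January 12, 2029 to January 23, 2029 is 23 − 12 = 11 days.
11 ÷ 7 = 1 full weeks with remainder 4, so 1 more Fridays after the first → 2.

2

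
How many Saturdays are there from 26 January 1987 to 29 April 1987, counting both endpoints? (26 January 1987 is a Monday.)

13

26 January 1987 is a Monday; the first Saturday on or after it is 31 January 1987 (5 days later).
From 31 January 1987 to 29 April 1987: 0 + 28 + 31 + 29 = 88 days (rest of January, February, March, April).
88 ÷ 7 = 12 full weeks with remainder 4, so 12 more Saturdays after the first → 13.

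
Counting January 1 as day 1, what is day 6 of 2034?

January 6, 2034

6 into January → January 6.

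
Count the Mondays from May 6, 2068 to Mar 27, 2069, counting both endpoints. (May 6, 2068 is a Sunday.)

47

May 6, 2068 is a Sunday; the first Monday on or after it is May 7, 2068 (1 day later).
From May 7, 2068 to Mar 27, 2069: 24 + 30 + 31 + 31 + 30 + 31 + 30 + 31 + 31 + 28 + 27 = 324 days (rest of May, Jun, Jul, Aug, Sep, Oct, Nov, Dec, Jan, Feb, Mar).
324 ÷ 7 = 46 full weeks with remainder 2, so 46 more Mondays after the first → 47.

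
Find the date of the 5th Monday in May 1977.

May 30, 1977

May 1977 begins on a Sunday, so the first Monday is May 2 (1 day later).
The 5th Monday is 4 weeks later: 2 + 28 = 30.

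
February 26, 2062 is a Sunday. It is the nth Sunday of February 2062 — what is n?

4th

Day 26 falls in week ⌈26/7⌉ of the month.
Days 1–7 hold the 1st Sunday, 8–14 the 2nd, 15–21 the 3rd, 22–28 the 4th, 29–31 the 5th.
26 is in the range for the 4th.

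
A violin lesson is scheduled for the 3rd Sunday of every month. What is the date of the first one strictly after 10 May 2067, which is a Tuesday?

15 May 2067

May 2067 starts on a Sunday; its first Sunday is the 1st, so the 3rd Sunday is the 15th — 15 May 2067.
15 May 2067 is after 10 May 2067, so that is the next one.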